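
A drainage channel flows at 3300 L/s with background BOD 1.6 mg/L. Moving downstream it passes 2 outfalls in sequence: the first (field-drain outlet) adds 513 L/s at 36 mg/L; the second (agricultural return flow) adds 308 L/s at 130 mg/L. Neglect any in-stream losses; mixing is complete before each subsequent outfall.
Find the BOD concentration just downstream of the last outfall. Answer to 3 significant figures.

Below outfall 1: Q → 3813 L/s, C = (3300·1.600 + 513.0·36.00)/3813 = 6.228 mg/L.
Below outfall 2: Q → 4121 L/s, C = (3813·6.228 + 308.0·130.0)/4121 = 15.48 mg/L.

15.5 mg/L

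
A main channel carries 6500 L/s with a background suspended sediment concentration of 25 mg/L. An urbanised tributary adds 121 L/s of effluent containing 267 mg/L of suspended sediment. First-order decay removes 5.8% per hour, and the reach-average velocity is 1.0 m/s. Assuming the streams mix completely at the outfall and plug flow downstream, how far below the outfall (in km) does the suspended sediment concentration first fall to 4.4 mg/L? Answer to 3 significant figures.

114 km

Conservation of mass: C = (6500·25.00 + 121.0·267.0) / 6621 = 194800/6621 = 29.42 mg/L.
5.8%/h lost → k = −ln(1 − 0.058) = 0.05975 h⁻¹.
Set 29.42·exp(−k·t) = 4.4 → t = ln(29.42/4.4)/k = 114500 s = 31.80 h.
Distance = v·t = 1.0·114500 = 114500 m = 114.5 km.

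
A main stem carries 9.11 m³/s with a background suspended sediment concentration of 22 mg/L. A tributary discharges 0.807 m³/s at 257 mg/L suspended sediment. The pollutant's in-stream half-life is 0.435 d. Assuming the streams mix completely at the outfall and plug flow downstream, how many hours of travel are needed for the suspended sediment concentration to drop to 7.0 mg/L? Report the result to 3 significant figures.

Mixed concentration C = ΣQC/ΣQ = (9.110·22.00 + 0.8070·257.0) / 9.917 = 407.8/9.917 = 41.12 mg/L.
Half-life 0.435 d → k = ln 2 / 0.435 = 1.593 d⁻¹.
41.12·exp(−k·t) = 7.0 → t = ln(41.12/7.0)/k = 96010 s = 26.67 h.

26.7 h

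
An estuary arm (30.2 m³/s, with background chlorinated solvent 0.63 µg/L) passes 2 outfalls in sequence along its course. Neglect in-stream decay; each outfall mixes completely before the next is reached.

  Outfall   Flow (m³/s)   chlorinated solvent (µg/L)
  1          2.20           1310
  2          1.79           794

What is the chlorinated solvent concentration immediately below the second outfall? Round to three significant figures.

Outfall 1: combined Q = 32.40 m³/s; C = (30.20·0.6300 + 2.200·1310)/32.40 = 89.54 µg/L.
Outfall 2: combined Q = 34.19 m³/s; C = (32.40·89.54 + 1.790·794.0)/34.19 = 126.4 µg/L.

126 µg/L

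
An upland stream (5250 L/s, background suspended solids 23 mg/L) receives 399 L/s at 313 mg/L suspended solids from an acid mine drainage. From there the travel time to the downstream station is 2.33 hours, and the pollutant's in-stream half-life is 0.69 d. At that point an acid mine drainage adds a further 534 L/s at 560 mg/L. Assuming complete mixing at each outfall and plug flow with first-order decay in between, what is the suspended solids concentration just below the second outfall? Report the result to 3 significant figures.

84.4 mg/L

Mass balance: C = (5250·23.00 + 399.0·313.0) / 5649 = 245600/5649 = 43.48 mg/L; combined flow 5649 L/s.
Half-life 0.69 d → k = ln 2 / 0.69 = 1.005 d⁻¹.
First-order decay: C = 43.48·exp(−k·t) = 43.48·0.9071 = 39.44 mg/L.
At the second outfall, C = (5649·39.44 + 534.0·560.0) / (5649 + 534.0) = 84.40 mg/L.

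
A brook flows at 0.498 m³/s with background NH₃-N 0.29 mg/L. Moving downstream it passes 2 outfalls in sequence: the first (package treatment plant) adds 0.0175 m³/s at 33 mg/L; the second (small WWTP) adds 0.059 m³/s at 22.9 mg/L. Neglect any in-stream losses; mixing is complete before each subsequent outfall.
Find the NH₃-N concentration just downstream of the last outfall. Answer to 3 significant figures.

After outfall 1: Q = 0.4980 + 0.01750 = 0.5155 m³/s; C = (0.4980·0.2900 + 0.01750·33.00)/0.5155 = 1.400 mg/L.
After outfall 2: Q = 0.5155 + 0.05900 = 0.5745 m³/s; C = (0.5155·1.400 + 0.05900·22.90)/0.5745 = 3.608 mg/L.

3.61 mg/L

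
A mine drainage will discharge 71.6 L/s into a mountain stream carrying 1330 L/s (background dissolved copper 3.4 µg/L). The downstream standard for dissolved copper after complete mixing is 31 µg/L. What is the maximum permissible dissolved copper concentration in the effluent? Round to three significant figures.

At the limit, (Qr·Cr + Qe·Cₑ)/(Qr + Qe) = 31:
Cₑ = (1402·31 − 1330·3.400) / 71.60 = 543.7 µg/L.

544 µg/L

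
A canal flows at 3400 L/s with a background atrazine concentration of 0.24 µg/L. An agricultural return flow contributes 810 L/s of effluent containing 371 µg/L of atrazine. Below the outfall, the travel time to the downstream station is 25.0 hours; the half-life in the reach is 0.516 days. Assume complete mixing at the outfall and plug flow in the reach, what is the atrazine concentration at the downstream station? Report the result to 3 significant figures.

17.7 µg/L

After mixing, C = (3400·0.2400 + 810.0·371.0) / 4210 = 301300/4210 = 71.57 µg/L.
Half-life 0.516 d → k = ln 2 / 0.516 = 1.343 d⁻¹.
First-order decay: C = 71.57·exp(−k·t) = 71.57·0.2468 = 17.66 µg/L.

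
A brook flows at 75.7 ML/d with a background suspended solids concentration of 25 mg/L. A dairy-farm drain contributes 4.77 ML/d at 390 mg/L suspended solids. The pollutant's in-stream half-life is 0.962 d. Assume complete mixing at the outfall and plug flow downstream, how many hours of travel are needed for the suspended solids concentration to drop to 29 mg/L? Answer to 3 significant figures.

15.8 h

Mixed concentration C = ΣQC/ΣQ = (75.70·25.00 + 4.770·390.0) / 80.47 = 3753/80.47 = 46.64 mg/L.
Half-life 0.962 d → k = ln 2 / 0.962 = 0.7205 d⁻¹.
46.64·exp(−k·t) = 29 → t = ln(46.64/29)/k = 56970 s = 15.82 h.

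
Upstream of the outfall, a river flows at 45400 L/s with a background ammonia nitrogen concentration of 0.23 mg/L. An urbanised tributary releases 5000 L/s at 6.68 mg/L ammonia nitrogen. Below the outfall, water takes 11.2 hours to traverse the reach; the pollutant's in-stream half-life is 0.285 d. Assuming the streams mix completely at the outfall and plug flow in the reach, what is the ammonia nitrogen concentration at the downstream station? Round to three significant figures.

Mass balance: C = (45400·0.2300 + 5000·6.680) / 50400 = 43840/50400 = 0.8699 mg/L.
Half-life 0.285 d → k = ln 2 / 0.285 = 2.432 d⁻¹.
Decay over the reach: 0.8699·exp(−kt) = 0.8699·0.3214 = 0.2796 mg/L.

0.280 mg/L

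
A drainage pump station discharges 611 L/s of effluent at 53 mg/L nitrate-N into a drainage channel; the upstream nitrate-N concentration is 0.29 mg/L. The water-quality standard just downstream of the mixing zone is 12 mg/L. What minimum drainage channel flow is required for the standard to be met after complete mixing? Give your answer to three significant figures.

2140 L/s

Set C_mix = 12: (Q·0.2900 + 611.0·53.00) / (Q + 611.0) = 12
→ Q = 611.0·(53.00 − 12)/(12 − 0.2900) = 2139 L/s.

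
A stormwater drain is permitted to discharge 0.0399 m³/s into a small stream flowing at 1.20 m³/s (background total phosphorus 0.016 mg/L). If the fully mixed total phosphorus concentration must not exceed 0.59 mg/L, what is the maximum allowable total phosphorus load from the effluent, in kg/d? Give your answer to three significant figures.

61.5 kg/d

Mass balance at the limit: 1.200·0.01600 + 0.03990·Cₑ = 1.240·0.59 → Cₑ = 17.85 mg/L.
Load = 0.03990 m³/s × 17.85 g/m³ × 86 400 s/d = 61.55 kg/d.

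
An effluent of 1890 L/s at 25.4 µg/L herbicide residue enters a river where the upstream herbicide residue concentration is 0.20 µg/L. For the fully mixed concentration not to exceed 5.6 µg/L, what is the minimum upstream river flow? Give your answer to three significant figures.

6930 L/s

Set C_mix = 5.6: (Q·0.2000 + 1890·25.40) / (Q + 1890) = 5.6
→ Q = 1890·(25.40 − 5.6)/(5.6 − 0.2000) = 6930 L/s.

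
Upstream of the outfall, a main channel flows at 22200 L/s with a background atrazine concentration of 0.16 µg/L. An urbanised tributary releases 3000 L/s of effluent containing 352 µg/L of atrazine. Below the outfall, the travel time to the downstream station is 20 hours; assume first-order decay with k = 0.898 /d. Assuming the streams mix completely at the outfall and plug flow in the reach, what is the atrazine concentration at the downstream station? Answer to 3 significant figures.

19.9 µg/L

Mixed concentration C = ΣQC/ΣQ = (22200·0.1600 + 3000·352.0) / 25200 = 1060000/25200 = 42.05 µg/L.
Applying C = C₀e^(−kt): 42.05 × 0.4732 = 19.89 µg/L.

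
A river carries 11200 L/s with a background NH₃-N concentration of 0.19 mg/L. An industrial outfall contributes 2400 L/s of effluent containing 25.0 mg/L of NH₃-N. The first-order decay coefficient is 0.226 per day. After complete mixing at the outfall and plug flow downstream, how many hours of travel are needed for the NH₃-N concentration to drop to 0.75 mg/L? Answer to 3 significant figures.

Conservation of mass: C = (11200·0.1900 + 2400·25.00) / 13600 = 62130/13600 = 4.568 mg/L.
4.568·exp(−k·t) = 0.75 → t = ln(4.568/0.75)/k = 690700 s = 191.9 h.

192 h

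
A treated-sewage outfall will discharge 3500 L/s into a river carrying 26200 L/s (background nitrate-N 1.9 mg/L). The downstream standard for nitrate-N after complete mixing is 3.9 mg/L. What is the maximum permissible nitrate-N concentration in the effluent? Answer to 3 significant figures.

At the limit, (Qr·Cr + Qe·Cₑ)/(Qr + Qe) = 3.9:
Cₑ = (29700·3.9 − 26200·1.900) / 3500 = 18.87 mg/L.

18.9 mg/L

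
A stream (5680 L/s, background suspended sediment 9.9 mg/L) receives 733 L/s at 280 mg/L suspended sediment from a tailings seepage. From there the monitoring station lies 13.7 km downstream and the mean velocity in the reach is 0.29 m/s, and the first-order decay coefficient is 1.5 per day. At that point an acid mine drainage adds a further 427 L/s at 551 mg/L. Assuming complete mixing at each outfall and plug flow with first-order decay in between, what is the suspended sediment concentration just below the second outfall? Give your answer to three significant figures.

51.2 mg/L

Flow-weighted average: C = (5680·9.900 + 733.0·280.0) / 6413 = 261500/6413 = 40.77 mg/L; combined flow 6413 L/s.
Travel time t = 13.7·1000 / 0.29 = 47240 s = 13.12 h.
After decay, C = 40.77 × e^(−kt) = 40.77 × 0.4404 = 17.95 mg/L.
At the second outfall, C = (6413·17.95 + 427.0·551.0) / (6413 + 427.0) = 51.23 mg/L.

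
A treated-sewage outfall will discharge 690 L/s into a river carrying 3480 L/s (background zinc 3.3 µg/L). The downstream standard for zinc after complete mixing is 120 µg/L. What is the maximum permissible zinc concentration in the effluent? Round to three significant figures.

At the limit, (Qr·Cr + Qe·Cₑ)/(Qr + Qe) = 120:
Cₑ = (4170·120 − 3480·3.300) / 690.0 = 708.6 µg/L.

709 µg/L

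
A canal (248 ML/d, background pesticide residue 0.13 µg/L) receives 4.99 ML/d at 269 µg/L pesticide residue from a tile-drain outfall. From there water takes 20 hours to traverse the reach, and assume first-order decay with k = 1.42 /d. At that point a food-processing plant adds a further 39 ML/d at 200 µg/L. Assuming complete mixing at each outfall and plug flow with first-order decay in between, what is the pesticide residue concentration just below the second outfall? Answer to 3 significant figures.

28.2 µg/L

Conservation of mass: C = (248.0·0.1300 + 4.990·269.0) / 253.0 = 1375/253.0 = 5.433 µg/L; combined flow 253.0 ML/d.
Applying C = C₀e^(−kt): 5.433 × 0.3063 = 1.664 µg/L.
At the second outfall, C = (253.0·1.664 + 39.00·200.0) / (253.0 + 39.00) = 28.15 µg/L.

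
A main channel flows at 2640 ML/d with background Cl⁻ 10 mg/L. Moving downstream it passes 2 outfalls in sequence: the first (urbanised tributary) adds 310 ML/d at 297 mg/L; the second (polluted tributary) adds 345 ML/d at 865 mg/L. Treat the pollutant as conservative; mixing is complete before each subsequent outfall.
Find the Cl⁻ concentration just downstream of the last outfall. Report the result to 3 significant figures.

After outfall 1: Q = 2640 + 310.0 = 2950 ML/d; C = (2640·10.00 + 310.0·297.0)/2950 = 40.16 mg/L.
After outfall 2: Q = 2950 + 345.0 = 3295 ML/d; C = (2950·40.16 + 345.0·865.0)/3295 = 126.5 mg/L.

127 mg/L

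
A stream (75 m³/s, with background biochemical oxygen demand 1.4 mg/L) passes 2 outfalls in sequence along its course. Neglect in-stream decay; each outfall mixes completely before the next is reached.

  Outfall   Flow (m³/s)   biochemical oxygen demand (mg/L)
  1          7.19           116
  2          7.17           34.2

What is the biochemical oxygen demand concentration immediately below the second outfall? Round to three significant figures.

13.3 mg/L

Below outfall 1: Q → 82.19 m³/s, C = (75.00·1.400 + 7.190·116.0)/82.19 = 11.43 mg/L.
Below outfall 2: Q → 89.36 m³/s, C = (82.19·11.43 + 7.170·34.20)/89.36 = 13.25 mg/L.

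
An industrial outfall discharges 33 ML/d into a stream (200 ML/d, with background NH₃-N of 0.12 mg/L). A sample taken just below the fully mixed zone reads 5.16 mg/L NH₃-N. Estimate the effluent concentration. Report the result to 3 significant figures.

Mass balance: 200.0·0.1200 + 33.00·Cₑ = 233.0·5.160
→ Cₑ = (233.0·5.160 − 200.0·0.1200) / 33.00 = 35.71 mg/L.

35.7 mg/L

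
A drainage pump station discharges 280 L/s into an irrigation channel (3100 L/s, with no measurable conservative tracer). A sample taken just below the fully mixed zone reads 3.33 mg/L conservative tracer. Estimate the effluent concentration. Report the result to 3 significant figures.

40.2 mg/L

Mass balance: 3100·0 + 280.0·Cₑ = 3380·3.330
→ Cₑ = (3380·3.330 − 3100·0) / 280.0 = 40.20 mg/L.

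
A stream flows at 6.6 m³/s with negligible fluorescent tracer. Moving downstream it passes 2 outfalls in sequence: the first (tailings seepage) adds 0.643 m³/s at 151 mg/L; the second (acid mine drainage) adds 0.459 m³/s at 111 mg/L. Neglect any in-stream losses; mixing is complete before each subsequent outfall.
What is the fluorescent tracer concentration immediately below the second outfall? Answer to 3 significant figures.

19.2 mg/L

Below outfall 1: Q → 7.243 m³/s, C = (6.600·0 + 0.6430·151.0)/7.243 = 13.41 mg/L.
Below outfall 2: Q → 7.702 m³/s, C = (7.243·13.41 + 0.4590·111.0)/7.702 = 19.22 mg/L.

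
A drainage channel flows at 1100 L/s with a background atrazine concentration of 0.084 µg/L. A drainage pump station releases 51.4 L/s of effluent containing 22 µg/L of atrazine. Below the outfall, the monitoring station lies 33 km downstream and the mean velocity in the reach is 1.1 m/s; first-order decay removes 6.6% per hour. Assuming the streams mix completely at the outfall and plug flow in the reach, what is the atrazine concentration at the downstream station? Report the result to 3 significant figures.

0.601 µg/L

Conservation of mass: C = (1100·0.08400 + 51.40·22.00) / 1151 = 1223/1151 = 1.062 µg/L.
Travel time t = 33·1000 / 1.1 = 30000 s = 8.333 h.
6.6%/h lost → k = −ln(1 − 0.066) = 0.06828 h⁻¹.
After decay, C = 1.062 × e^(−kt) = 1.062 × 0.5661 = 0.6014 µg/L.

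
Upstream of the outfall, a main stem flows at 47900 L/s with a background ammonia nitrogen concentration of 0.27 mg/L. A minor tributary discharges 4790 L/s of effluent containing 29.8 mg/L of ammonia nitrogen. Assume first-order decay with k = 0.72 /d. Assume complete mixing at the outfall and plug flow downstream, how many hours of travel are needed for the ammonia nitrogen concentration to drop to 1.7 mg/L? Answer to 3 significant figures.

Flow-weighted average: C = (47900·0.2700 + 4790·29.80) / 52690 = 155700/52690 = 2.955 mg/L.
2.955·exp(−k·t) = 1.7 → t = ln(2.955/1.7)/k = 66330 s = 18.42 h.

18.4 h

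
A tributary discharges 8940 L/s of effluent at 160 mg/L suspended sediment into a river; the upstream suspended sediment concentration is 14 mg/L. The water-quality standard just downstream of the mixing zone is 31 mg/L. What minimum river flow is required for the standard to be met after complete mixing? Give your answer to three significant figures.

67800 L/s

Set C_mix = 31: (Q·14.00 + 8940·160.0) / (Q + 8940) = 31
→ Q = 8940·(160.0 − 31)/(31 − 14.00) = 67840 L/s.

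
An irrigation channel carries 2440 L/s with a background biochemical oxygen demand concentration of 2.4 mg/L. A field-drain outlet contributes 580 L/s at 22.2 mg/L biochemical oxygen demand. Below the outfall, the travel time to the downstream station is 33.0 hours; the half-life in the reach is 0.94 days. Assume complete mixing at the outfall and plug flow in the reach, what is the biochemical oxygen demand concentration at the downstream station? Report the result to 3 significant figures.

Flow-weighted average: C = (2440·2.400 + 580.0·22.20) / 3020 = 18730/3020 = 6.203 mg/L.
Half-life 0.94 d → k = ln 2 / 0.94 = 0.7374 d⁻¹.
Decay over the reach: 6.203·exp(−kt) = 6.203·0.3628 = 2.250 mg/L.

2.25 mg/L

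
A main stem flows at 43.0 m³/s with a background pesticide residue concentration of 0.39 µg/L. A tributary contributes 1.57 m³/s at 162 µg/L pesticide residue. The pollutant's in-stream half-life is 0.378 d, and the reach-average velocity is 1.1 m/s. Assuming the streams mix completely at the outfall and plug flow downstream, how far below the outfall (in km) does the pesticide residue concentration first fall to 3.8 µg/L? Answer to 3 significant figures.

24.4 km

Flow-weighted average: C = (43.00·0.3900 + 1.570·162.0) / 44.57 = 271.1/44.57 = 6.083 µg/L.
Half-life 0.378 d → k = ln 2 / 0.378 = 1.834 d⁻¹.
Set 6.083·exp(−k·t) = 3.8 → t = ln(6.083/3.8)/k = 22170 s = 6.157 h.
Distance = v·t = 1.1·22170 = 24380 m = 24.38 km.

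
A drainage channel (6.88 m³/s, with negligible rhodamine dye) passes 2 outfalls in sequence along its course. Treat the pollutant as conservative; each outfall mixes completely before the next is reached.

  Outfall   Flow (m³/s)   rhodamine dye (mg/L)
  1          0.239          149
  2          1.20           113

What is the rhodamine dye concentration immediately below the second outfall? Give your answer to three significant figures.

After outfall 1: Q = 6.880 + 0.2390 = 7.119 m³/s; C = (6.880·0 + 0.2390·149.0)/7.119 = 5.002 mg/L.
After outfall 2: Q = 7.119 + 1.200 = 8.319 m³/s; C = (7.119·5.002 + 1.200·113.0)/8.319 = 20.58 mg/L.

20.6 mg/L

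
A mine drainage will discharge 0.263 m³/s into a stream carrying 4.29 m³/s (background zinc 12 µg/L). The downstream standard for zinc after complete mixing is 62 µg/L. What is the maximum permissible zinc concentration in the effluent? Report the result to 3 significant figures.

878 µg/L

At the limit, (Qr·Cr + Qe·Cₑ)/(Qr + Qe) = 62:
Cₑ = (4.553·62 − 4.290·12.00) / 0.2630 = 877.6 µg/L.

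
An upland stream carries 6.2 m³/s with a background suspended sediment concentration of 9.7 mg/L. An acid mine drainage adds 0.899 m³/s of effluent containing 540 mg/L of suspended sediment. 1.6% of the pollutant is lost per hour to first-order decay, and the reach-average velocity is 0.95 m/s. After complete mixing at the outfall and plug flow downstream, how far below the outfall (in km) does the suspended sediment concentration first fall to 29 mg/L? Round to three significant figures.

Flow-weighted average: C = (6.200·9.700 + 0.8990·540.0) / 7.099 = 545.6/7.099 = 76.86 mg/L.
1.6%/h lost → k = −ln(1 − 0.016) = 0.01613 h⁻¹.
Set 76.86·exp(−k·t) = 29 → t = ln(76.86/29)/k = 217500 s = 60.43 h.
Distance = v·t = 0.95·217500 = 206700 m = 206.7 km.

207 km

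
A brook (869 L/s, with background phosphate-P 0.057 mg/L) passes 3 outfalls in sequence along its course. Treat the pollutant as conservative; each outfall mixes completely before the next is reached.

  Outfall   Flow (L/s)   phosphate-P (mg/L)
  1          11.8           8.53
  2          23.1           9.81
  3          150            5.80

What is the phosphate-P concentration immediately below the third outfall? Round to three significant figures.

After outfall 1: Q = 869.0 + 11.80 = 880.8 L/s; C = (869.0·0.05700 + 11.80·8.530)/880.8 = 0.1705 mg/L.
After outfall 2: Q = 880.8 + 23.10 = 903.9 L/s; C = (880.8·0.1705 + 23.10·9.810)/903.9 = 0.4169 mg/L.
After outfall 3: Q = 903.9 + 150.0 = 1054 L/s; C = (903.9·0.4169 + 150.0·5.800)/1054 = 1.183 mg/L.

1.18 mg/L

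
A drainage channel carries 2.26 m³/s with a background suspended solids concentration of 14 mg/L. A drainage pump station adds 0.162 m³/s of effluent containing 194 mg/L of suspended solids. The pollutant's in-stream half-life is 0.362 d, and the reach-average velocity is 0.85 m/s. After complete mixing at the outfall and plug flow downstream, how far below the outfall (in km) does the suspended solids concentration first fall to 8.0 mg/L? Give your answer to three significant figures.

Mass balance: C = (2.260·14.00 + 0.1620·194.0) / 2.422 = 63.07/2.422 = 26.04 mg/L.
Half-life 0.362 d → k = ln 2 / 0.362 = 1.915 d⁻¹.
Set 26.04·exp(−k·t) = 8.0 → t = ln(26.04/8.0)/k = 53250 s = 14.79 h.
Distance = v·t = 0.85·53250 = 45270 m = 45.27 km.

45.3 km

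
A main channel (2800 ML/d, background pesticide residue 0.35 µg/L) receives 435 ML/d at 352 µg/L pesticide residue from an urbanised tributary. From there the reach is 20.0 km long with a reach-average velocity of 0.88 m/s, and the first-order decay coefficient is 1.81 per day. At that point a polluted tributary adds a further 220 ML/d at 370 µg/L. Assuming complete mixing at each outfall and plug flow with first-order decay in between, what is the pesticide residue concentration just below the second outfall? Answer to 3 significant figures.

Flow-weighted average: C = (2800·0.3500 + 435.0·352.0) / 3235 = 154100/3235 = 47.64 µg/L; combined flow 3235 ML/d.
Travel time t = 20.0·1000 / 0.88 = 22730 s = 6.313 h.
After decay, C = 47.64 × e^(−kt) = 47.64 × 0.6212 = 29.59 µg/L.
Second outfall: C = (3235·29.59 + 220.0·370.0)/3455 = 51.27 µg/L.

51.3 µg/L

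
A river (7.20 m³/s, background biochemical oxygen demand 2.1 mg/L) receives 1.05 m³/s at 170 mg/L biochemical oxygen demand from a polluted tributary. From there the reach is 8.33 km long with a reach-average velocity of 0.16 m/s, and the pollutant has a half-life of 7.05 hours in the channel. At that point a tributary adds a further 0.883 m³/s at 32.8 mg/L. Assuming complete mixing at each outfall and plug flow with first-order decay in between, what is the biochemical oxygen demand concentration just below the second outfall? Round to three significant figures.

8.29 mg/L

Mass balance: C = (7.200·2.100 + 1.050·170.0) / 8.250 = 193.6/8.250 = 23.47 mg/L; combined flow 8.250 m³/s.
Travel time t = 8.33·1000 / 0.16 = 52060 s = 14.46 h.
Half-life 7.05 h → k = ln 2 / 7.05 = 0.09832 h⁻¹ = 2.360 d⁻¹.
Decay over the reach: 23.47·exp(−kt) = 23.47·0.2413 = 5.662 mg/L.
Second outfall: C = (8.250·5.662 + 0.8830·32.80)/9.133 = 8.286 mg/L.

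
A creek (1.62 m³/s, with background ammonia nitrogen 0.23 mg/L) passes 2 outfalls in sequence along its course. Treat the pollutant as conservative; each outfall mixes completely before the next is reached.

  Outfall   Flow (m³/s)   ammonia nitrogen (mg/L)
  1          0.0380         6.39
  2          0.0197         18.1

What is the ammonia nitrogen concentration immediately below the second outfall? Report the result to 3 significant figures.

Below outfall 1: Q → 1.658 m³/s, C = (1.620·0.2300 + 0.03800·6.390)/1.658 = 0.3712 mg/L.
Below outfall 2: Q → 1.678 m³/s, C = (1.658·0.3712 + 0.01970·18.10)/1.678 = 0.5794 mg/L.

0.579 mg/L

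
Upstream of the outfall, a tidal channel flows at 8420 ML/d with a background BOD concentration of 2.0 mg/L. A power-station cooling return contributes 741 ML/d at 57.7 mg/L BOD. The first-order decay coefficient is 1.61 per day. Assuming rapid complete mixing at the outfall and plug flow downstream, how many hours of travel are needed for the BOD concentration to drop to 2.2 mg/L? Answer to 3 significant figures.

16.2 h

Mass balance: C = (8420·2.000 + 741.0·57.70) / 9161 = 59600/9161 = 6.505 mg/L.
6.505·exp(−k·t) = 2.2 → t = ln(6.505/2.2)/k = 58180 s = 16.16 h.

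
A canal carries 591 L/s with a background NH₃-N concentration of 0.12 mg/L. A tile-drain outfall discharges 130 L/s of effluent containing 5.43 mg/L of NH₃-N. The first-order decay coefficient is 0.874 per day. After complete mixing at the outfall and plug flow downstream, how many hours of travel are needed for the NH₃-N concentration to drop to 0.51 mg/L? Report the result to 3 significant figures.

20.5 h

Mass balance: C = (591.0·0.1200 + 130.0·5.430) / 721.0 = 776.8/721.0 = 1.077 mg/L.
1.077·exp(−k·t) = 0.51 → t = ln(1.077/0.51)/k = 73940 s = 20.54 h.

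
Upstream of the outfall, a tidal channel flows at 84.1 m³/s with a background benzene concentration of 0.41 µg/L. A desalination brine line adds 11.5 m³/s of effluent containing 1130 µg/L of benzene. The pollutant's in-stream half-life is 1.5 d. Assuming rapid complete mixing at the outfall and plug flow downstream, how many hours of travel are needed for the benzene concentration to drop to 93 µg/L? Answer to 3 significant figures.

19.9 h

After mixing, C = (84.10·0.4100 + 11.50·1130) / 95.60 = 13030/95.60 = 136.3 µg/L.
Half-life 1.5 d → k = ln 2 / 1.5 = 0.4621 d⁻¹.
136.3·exp(−k·t) = 93 → t = ln(136.3/93)/k = 71460 s = 19.85 h.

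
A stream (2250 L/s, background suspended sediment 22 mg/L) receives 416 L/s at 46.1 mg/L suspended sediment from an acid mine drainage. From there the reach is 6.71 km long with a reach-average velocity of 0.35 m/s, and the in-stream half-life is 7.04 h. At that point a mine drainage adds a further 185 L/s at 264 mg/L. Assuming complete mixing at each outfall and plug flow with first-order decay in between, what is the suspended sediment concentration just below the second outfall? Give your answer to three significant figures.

After mixing, C = (2250·22.00 + 416.0·46.10) / 2666 = 68680/2666 = 25.76 mg/L; combined flow 2666 L/s.
Travel time t = 6.71·1000 / 0.35 = 19170 s = 5.325 h.
Half-life 7.04 h → k = ln 2 / 7.04 = 0.09846 h⁻¹ = 2.363 d⁻¹.
After decay, C = 25.76 × e^(−kt) = 25.76 × 0.5920 = 15.25 mg/L.
At the second outfall, C = (2666·15.25 + 185.0·264.0) / (2666 + 185.0) = 31.39 mg/L.

31.4 mg/L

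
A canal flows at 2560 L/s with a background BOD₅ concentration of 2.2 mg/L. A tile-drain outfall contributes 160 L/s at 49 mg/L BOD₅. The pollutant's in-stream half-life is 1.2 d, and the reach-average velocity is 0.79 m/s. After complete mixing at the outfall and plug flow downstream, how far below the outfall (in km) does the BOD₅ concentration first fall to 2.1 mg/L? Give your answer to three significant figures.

101 km

Conservation of mass: C = (2560·2.200 + 160.0·49.00) / 2720 = 13470/2720 = 4.953 mg/L.
Half-life 1.2 d → k = ln 2 / 1.2 = 0.5776 d⁻¹.
Set 4.953·exp(−k·t) = 2.1 → t = ln(4.953/2.1)/k = 128300 s = 35.65 h.
Distance = v·t = 0.79·128300 = 101400 m = 101.4 km.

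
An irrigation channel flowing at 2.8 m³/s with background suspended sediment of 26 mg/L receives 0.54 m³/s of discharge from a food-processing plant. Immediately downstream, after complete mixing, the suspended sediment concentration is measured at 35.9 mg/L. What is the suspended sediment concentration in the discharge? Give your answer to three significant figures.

Mass balance: 2.800·26.00 + 0.5400·Cₑ = 3.340·35.90
→ Cₑ = (3.340·35.90 − 2.800·26.00) / 0.5400 = 87.23 mg/L.

87.2 mg/L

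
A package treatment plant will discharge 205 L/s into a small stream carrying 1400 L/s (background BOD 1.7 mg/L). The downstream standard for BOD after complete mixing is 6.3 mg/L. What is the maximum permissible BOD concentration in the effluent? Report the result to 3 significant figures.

At the limit, (Qr·Cr + Qe·Cₑ)/(Qr + Qe) = 6.3:
Cₑ = (1605·6.3 − 1400·1.700) / 205.0 = 37.71 mg/L.

37.7 mg/L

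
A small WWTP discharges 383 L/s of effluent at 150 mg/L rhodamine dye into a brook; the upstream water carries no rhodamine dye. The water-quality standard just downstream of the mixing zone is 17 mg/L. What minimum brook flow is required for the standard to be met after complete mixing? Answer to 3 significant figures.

3000 L/s

Set C_mix = 17: (Q·0 + 383.0·150.0) / (Q + 383.0) = 17
→ Q = 383.0·(150.0 − 17)/(17 − 0) = 2996 L/s.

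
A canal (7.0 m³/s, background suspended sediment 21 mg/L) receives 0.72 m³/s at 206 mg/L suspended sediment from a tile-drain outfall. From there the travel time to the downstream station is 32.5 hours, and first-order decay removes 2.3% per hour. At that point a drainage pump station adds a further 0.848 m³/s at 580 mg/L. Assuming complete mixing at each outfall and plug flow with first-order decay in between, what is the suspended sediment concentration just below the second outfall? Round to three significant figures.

Flow-weighted average: C = (7.000·21.00 + 0.7200·206.0) / 7.720 = 295.3/7.720 = 38.25 mg/L; combined flow 7.720 m³/s.
2.3%/h lost → k = −ln(1 − 0.023) = 0.02327 h⁻¹.
Decay over the reach: 38.25·exp(−kt) = 38.25·0.4694 = 17.96 mg/L.
Second outfall: C = (7.720·17.96 + 0.8480·580.0)/8.568 = 73.58 mg/L.

73.6 mg/L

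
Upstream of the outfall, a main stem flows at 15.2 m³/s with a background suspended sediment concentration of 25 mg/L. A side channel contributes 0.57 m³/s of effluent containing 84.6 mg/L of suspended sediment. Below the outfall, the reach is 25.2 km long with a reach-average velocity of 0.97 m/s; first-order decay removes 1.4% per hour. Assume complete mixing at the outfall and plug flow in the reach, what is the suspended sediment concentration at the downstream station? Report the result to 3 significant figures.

After mixing, C = (15.20·25.00 + 0.5700·84.60) / 15.77 = 428.2/15.77 = 27.15 mg/L.
Travel time t = 25.2·1000 / 0.97 = 25980 s = 7.216 h.
1.4%/h lost → k = −ln(1 − 0.014) = 0.01410 h⁻¹.
After decay, C = 27.15 × e^(−kt) = 27.15 × 0.9033 = 24.53 mg/L.

24.5 mg/L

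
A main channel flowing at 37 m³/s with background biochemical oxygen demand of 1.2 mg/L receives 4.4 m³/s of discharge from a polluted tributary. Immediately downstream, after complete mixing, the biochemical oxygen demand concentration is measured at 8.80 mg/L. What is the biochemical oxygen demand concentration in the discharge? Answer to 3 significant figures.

72.7 mg/L

Mass balance: 37.00·1.200 + 4.400·Cₑ = 41.40·8.800
→ Cₑ = (41.40·8.800 − 37.00·1.200) / 4.400 = 72.71 mg/L.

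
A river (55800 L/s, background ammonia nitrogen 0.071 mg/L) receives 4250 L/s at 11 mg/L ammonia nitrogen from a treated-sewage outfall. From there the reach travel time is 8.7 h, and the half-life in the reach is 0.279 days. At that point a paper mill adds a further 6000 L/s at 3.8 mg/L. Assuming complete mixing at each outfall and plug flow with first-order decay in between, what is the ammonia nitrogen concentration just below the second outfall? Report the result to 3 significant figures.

Flow-weighted average: C = (55800·0.07100 + 4250·11.00) / 60050 = 50710/60050 = 0.8445 mg/L; combined flow 60050 L/s.
Half-life 0.279 d → k = ln 2 / 0.279 = 2.484 d⁻¹.
After decay, C = 0.8445 × e^(−kt) = 0.8445 × 0.4063 = 0.3431 mg/L.
At the second outfall, C = (60050·0.3431 + 6000·3.800) / (60050 + 6000) = 0.6572 mg/L.

0.657 mg/L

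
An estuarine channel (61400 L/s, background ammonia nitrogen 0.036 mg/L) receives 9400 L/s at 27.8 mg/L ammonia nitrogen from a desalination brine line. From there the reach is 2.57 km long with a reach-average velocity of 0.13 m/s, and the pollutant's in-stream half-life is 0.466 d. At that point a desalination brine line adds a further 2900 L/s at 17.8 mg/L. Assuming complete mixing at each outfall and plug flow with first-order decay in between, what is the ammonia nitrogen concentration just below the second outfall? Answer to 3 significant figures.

Conservation of mass: C = (61400·0.03600 + 9400·27.80) / 70800 = 263500/70800 = 3.722 mg/L; combined flow 70800 L/s.
Travel time t = 2.57·1000 / 0.13 = 19770 s = 5.491 h.
Half-life 0.466 d → k = ln 2 / 0.466 = 1.487 d⁻¹.
After decay, C = 3.722 × e^(−kt) = 3.722 × 0.7115 = 2.648 mg/L.
At the second outfall, C = (70800·2.648 + 2900·17.80) / (70800 + 2900) = 3.245 mg/L.

3.24 mg/L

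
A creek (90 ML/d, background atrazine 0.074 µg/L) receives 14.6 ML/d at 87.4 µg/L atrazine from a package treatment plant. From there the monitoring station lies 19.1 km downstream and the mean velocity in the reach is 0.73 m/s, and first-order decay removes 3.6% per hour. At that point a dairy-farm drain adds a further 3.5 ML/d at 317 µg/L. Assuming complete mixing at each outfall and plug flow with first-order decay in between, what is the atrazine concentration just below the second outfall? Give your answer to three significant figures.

19.4 µg/L

Mixed concentration C = ΣQC/ΣQ = (90.00·0.07400 + 14.60·87.40) / 104.6 = 1283/104.6 = 12.26 µg/L; combined flow 104.6 ML/d.
Travel time t = 19.1·1000 / 0.73 = 26160 s = 7.268 h.
3.6%/h lost → k = −ln(1 − 0.036) = 0.03666 h⁻¹.
After decay, C = 12.26 × e^(−kt) = 12.26 × 0.7661 = 9.394 µg/L.
At the second outfall, C = (104.6·9.394 + 3.500·317.0) / (104.6 + 3.500) = 19.35 µg/L.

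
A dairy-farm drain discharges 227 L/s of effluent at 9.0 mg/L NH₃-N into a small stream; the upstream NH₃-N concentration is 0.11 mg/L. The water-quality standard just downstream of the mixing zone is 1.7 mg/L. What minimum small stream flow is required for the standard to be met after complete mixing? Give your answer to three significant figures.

Set C_mix = 1.7: (Q·0.1100 + 227.0·9.000) / (Q + 227.0) = 1.7
→ Q = 227.0·(9.000 − 1.7)/(1.7 − 0.1100) = 1042 L/s.

1040 L/s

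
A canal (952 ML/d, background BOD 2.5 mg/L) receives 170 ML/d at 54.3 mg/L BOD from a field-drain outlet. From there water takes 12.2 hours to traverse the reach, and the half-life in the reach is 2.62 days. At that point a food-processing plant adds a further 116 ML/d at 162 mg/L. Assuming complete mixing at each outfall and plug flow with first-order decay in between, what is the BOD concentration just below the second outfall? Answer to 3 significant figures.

Mixed concentration C = ΣQC/ΣQ = (952.0·2.500 + 170.0·54.30) / 1122 = 11610/1122 = 10.35 mg/L; combined flow 1122 ML/d.
Half-life 2.62 d → k = ln 2 / 2.62 = 0.2646 d⁻¹.
Decay over the reach: 10.35·exp(−kt) = 10.35·0.8742 = 9.046 mg/L.
Second outfall: C = (1122·9.046 + 116.0·162.0)/1238 = 23.38 mg/L.

23.4 mg/L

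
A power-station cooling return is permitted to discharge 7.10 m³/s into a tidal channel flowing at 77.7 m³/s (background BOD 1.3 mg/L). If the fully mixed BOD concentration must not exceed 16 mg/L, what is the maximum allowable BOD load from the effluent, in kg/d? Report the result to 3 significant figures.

109000 kg/d

Mass balance at the limit: 77.70·1.300 + 7.100·Cₑ = 84.80·16 → Cₑ = 176.9 mg/L.
Load = 7.100 m³/s × 176.9 g/m³ × 86 400 s/d = 108500 kg/d.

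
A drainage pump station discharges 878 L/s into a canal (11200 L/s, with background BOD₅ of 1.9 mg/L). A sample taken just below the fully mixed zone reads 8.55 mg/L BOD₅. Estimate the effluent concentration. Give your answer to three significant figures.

93.4 mg/L

Mass balance: 11200·1.900 + 878.0·Cₑ = 12080·8.550
→ Cₑ = (12080·8.550 − 11200·1.900) / 878.0 = 93.38 mg/L.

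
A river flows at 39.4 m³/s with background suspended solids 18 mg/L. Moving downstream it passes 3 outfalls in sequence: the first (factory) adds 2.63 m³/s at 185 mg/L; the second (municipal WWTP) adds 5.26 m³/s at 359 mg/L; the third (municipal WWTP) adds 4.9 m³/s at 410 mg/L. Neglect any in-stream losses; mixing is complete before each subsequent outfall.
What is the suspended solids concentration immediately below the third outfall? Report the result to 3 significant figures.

After outfall 1: Q = 39.40 + 2.630 = 42.03 m³/s; C = (39.40·18.00 + 2.630·185.0)/42.03 = 28.45 mg/L.
After outfall 2: Q = 42.03 + 5.260 = 47.29 m³/s; C = (42.03·28.45 + 5.260·359.0)/47.29 = 65.22 mg/L.
After outfall 3: Q = 47.29 + 4.900 = 52.19 m³/s; C = (47.29·65.22 + 4.900·410.0)/52.19 = 97.59 mg/L.

97.6 mg/L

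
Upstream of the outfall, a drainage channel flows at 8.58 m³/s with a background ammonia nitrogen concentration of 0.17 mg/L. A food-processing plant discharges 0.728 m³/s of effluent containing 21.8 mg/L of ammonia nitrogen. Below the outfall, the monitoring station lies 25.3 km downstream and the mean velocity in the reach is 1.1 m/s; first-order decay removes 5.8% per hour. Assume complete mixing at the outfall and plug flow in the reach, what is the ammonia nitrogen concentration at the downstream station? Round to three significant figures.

Mixed concentration C = ΣQC/ΣQ = (8.580·0.1700 + 0.7280·21.80) / 9.308 = 17.33/9.308 = 1.862 mg/L.
Travel time t = 25.3·1000 / 1.1 = 23000 s = 6.389 h.
5.8%/h lost → k = −ln(1 − 0.058) = 0.05975 h⁻¹.
Applying C = C₀e^(−kt): 1.862 × 0.6827 = 1.271 mg/L.

1.27 mg/L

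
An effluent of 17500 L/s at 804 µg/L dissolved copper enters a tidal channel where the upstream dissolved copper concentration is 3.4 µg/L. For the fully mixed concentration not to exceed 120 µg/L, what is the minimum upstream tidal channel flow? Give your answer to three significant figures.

103000 L/s

Set C_mix = 120: (Q·3.400 + 17500·804.0) / (Q + 17500) = 120
→ Q = 17500·(804.0 − 120)/(120 − 3.400) = 102700 L/s.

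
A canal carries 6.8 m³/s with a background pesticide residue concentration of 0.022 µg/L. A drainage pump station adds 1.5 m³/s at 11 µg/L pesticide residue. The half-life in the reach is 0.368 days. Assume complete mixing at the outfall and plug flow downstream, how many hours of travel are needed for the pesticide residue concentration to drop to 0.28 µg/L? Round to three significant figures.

25.1 h

Conservation of mass: C = (6.800·0.02200 + 1.500·11.00) / 8.300 = 16.65/8.300 = 2.006 µg/L.
Half-life 0.368 d → k = ln 2 / 0.368 = 1.884 d⁻¹.
2.006·exp(−k·t) = 0.28 → t = ln(2.006/0.28)/k = 90320 s = 25.09 h.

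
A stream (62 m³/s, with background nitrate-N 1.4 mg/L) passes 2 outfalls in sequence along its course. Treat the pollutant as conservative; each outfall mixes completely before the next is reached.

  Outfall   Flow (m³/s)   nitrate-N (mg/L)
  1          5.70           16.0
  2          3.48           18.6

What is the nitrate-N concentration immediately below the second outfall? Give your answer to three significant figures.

Below outfall 1: Q → 67.70 m³/s, C = (62.00·1.400 + 5.700·16.00)/67.70 = 2.629 mg/L.
Below outfall 2: Q → 71.18 m³/s, C = (67.70·2.629 + 3.480·18.60)/71.18 = 3.410 mg/L.

3.41 mg/L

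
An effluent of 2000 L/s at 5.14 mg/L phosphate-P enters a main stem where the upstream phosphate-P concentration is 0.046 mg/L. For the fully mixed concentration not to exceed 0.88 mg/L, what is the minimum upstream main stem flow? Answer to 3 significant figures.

10200 L/s

Set C_mix = 0.88: (Q·0.04600 + 2000·5.140) / (Q + 2000) = 0.88
→ Q = 2000·(5.140 − 0.88)/(0.88 − 0.04600) = 10220 L/s.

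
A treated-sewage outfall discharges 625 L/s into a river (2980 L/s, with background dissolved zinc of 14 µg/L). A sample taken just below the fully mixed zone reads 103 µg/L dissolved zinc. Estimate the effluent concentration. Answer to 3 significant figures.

Mass balance: 2980·14.00 + 625.0·Cₑ = 3605·103.0
→ Cₑ = (3605·103.0 − 2980·14.00) / 625.0 = 527.4 µg/L.

527 µg/L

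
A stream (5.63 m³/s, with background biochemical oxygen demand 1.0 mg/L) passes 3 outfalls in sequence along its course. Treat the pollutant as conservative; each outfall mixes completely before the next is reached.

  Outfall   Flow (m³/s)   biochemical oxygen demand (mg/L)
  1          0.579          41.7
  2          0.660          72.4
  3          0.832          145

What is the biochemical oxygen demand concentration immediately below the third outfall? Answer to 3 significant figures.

25.7 mg/L

Below outfall 1: Q → 6.209 m³/s, C = (5.630·1.000 + 0.5790·41.70)/6.209 = 4.795 mg/L.
Below outfall 2: Q → 6.869 m³/s, C = (6.209·4.795 + 0.6600·72.40)/6.869 = 11.29 mg/L.
Below outfall 3: Q → 7.701 m³/s, C = (6.869·11.29 + 0.8320·145.0)/7.701 = 25.74 mg/L.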